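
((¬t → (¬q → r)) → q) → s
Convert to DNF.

(t ∧ ¬q) ∨ (r ∧ ¬q) ∨ s

((¬t → (¬q → r)) → q) → s
= ¬((¬t → (¬q → r)) → q) ∨ s   — eliminate →
= ¬(¬(¬t → (¬q → r)) ∨ q) ∨ s   — eliminate →
= ¬(¬(¬¬t ∨ (¬q → r)) ∨ q) ∨ s   — eliminate →
= ¬(¬(¬¬t ∨ ¬¬q ∨ r) ∨ q) ∨ s   — eliminate →
= (¬¬(¬¬t ∨ ¬¬q ∨ r) ∧ ¬q) ∨ s   — De Morgan
= ((¬¬t ∨ ¬¬q ∨ r) ∧ ¬q) ∨ s   — double negation
= ((t ∨ ¬¬q ∨ r) ∧ ¬q) ∨ s   — double negation
= ((t ∨ q ∨ r) ∧ ¬q) ∨ s   — double negation
= (t ∧ ¬q) ∨ (q ∧ ¬q) ∨ (r ∧ ¬q) ∨ s   — distribute ∧ over ∨
= (t ∧ ¬q) ∨ (r ∧ ¬q) ∨ s   — simplify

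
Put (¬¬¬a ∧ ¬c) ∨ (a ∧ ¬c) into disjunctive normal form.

(¬a ∧ ¬c) ∨ (a ∧ ¬c)

(¬¬¬a ∧ ¬c) ∨ (a ∧ ¬c)
≡ (¬a ∧ ¬c) ∨ (a ∧ ¬c)   (double negation)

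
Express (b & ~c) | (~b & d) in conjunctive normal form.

(b & ~c) | (~b & d)
≡ (b | ~b) & (b | d) & (~c | ~b) & (~c | d)   [distribute | over &]
≡ (b | d) & (~c | ~b) & (~c | d)   [simplify]

(b | d) & (~c | ~b) & (~c | d)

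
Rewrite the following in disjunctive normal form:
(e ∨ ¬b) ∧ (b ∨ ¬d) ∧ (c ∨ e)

(e ∧ b) ∨ (e ∧ ¬d) ∨ (¬b ∧ ¬d ∧ c)

(e ∨ ¬b) ∧ (b ∨ ¬d) ∧ (c ∨ e)
= (e ∧ b ∧ c) ∨ (e ∧ b ∧ e) ∨ (e ∧ ¬d ∧ c) ∨ (e ∧ ¬d ∧ e) ∨ (¬b ∧ b ∧ c) ∨ (¬b ∧ b ∧ e) ∨ (¬b ∧ ¬d ∧ c) ∨ (¬b ∧ ¬d ∧ e)   [distribute ∧ over ∨]
= (e ∧ b) ∨ (e ∧ ¬d) ∨ (¬b ∧ ¬d ∧ c)   [simplify]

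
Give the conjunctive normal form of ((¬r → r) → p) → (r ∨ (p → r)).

r ∨ ¬p

((¬r → r) → p) → (r ∨ (p → r))
⇔ ¬((¬r → r) → p) ∨ r ∨ (p → r)   [eliminate →]
⇔ ¬(¬(¬r → r) ∨ p) ∨ r ∨ (p → r)   [eliminate →]
⇔ ¬(¬(¬¬r ∨ r) ∨ p) ∨ r ∨ (p → r)   [eliminate →]
⇔ ¬(¬(¬¬r ∨ r) ∨ p) ∨ r ∨ ¬p ∨ r   [eliminate →]
⇔ (¬¬(¬¬r ∨ r) ∧ ¬p) ∨ r ∨ ¬p ∨ r   [De Morgan]
⇔ ((¬¬r ∨ r) ∧ ¬p) ∨ r ∨ ¬p ∨ r   [double negation]
⇔ ((r ∨ r) ∧ ¬p) ∨ r ∨ ¬p ∨ r   [double negation]
⇔ (r ∨ r ∨ r ∨ ¬p ∨ r) ∧ (¬p ∨ r ∨ ¬p ∨ r)   [distribute ∨ over ∧]
⇔ r ∨ ¬p   [simplify]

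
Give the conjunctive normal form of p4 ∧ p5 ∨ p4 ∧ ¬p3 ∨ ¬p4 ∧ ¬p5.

(p4 ∨ ¬p5) ∧ (p5 ∨ ¬p3 ∨ ¬p4)

p4 ∧ p5 ∨ p4 ∧ ¬p3 ∨ ¬p4 ∧ ¬p5
⇔ (p4 ∨ p4 ∨ ¬p4) ∧ (p4 ∨ p4 ∨ ¬p5) ∧ (p4 ∨ ¬p3 ∨ ¬p4) ∧ (p4 ∨ ¬p3 ∨ ¬p5) ∧ (p5 ∨ p4 ∨ ¬p4) ∧ (p5 ∨ p4 ∨ ¬p5) ∧ (p5 ∨ ¬p3 ∨ ¬p4) ∧ (p5 ∨ ¬p3 ∨ ¬p5)   [distribute ∨ over ∧]
⇔ (p4 ∨ ¬p5) ∧ (p5 ∨ ¬p3 ∨ ¬p4)   [simplify]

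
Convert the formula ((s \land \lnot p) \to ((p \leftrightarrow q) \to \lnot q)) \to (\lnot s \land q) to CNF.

((s \land \lnot p) \to ((p \leftrightarrow q) \to \lnot q)) \to (\lnot s \land q)
≡ \lnot ((s \land \lnot p) \to ((p \leftrightarrow q) \to \lnot q)) \lor (\lnot s \land q)   [eliminate \to]
≡ \lnot (\lnot (s \land \lnot p) \lor ((p \leftrightarrow q) \to \lnot q)) \lor (\lnot s \land q)   [eliminate \to]
≡ \lnot (\lnot (s \land \lnot p) \lor \lnot (p \leftrightarrow q) \lor \lnot q) \lor (\lnot s \land q)   [eliminate \to]
≡ \lnot (\lnot (s \land \lnot p) \lor \lnot ((p \to q) \land (q \to p)) \lor \lnot q) \lor (\lnot s \land q)   [eliminate \leftrightarrow]
≡ \lnot (\lnot (s \land \lnot p) \lor \lnot ((\lnot p \lor q) \land (q \to p)) \lor \lnot q) \lor (\lnot s \land q)   [eliminate \to]
≡ \lnot (\lnot (s \land \lnot p) \lor \lnot ((\lnot p \lor q) \land (\lnot q \lor p)) \lor \lnot q) \lor (\lnot s \land q)   [eliminate \to]
≡ (\lnot \lnot (s \land \lnot p) \land \lnot \lnot ((\lnot p \lor q) \land (\lnot q \lor p)) \land \lnot \lnot q) \lor (\lnot s \land q)   [De Morgan]
≡ (s \land \lnot p \land \lnot \lnot ((\lnot p \lor q) \land (\lnot q \lor p)) \land \lnot \lnot q) \lor (\lnot s \land q)   [double negation]
≡ (s \land \lnot p \land (\lnot p \lor q) \land (\lnot q \lor p) \land \lnot \lnot q) \lor (\lnot s \land q)   [double negation]
≡ (s \land \lnot p \land (\lnot p \lor q) \land (\lnot q \lor p) \land q) \lor (\lnot s \land q)   [double negation]
≡ (s \lor \lnot s) \land (s \lor q) \land (\lnot p \lor \lnot s) \land (\lnot p \lor q) \land (\lnot p \lor q \lor \lnot s) \land (\lnot p \lor q \lor q) \land (\lnot q \lor p \lor \lnot s) \land (\lnot q \lor p \lor q) \land (q \lor \lnot s) \land (q \lor q)   [distribute \lor over \land]
≡ (\lnot p \lor \lnot s) \land (\lnot q \lor p \lor \lnot s) \land q   [simplify]

(\lnot p \lor \lnot s) \land (\lnot q \lor p \lor \lnot s) \land q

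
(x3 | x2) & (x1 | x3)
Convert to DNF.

(x3 | x2) & (x1 | x3)
≡ (x3 & x1) | (x3 & x3) | (x2 & x1) | (x2 & x3)   (distribute & over |)
≡ x3 | (x2 & x1)   (simplify)

x3 | (x2 & x1)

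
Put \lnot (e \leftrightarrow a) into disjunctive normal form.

(e \land \lnot a) \lor (a \land \lnot e)

\lnot (e \leftrightarrow a)
≡ \lnot ((e \to a) \land (a \to e))   — eliminate \leftrightarrow
≡ \lnot ((\lnot e \lor a) \land (a \to e))   — eliminate \to
≡ \lnot ((\lnot e \lor a) \land (\lnot a \lor e))   — eliminate \to
≡ \lnot (\lnot e \lor a) \lor \lnot (\lnot a \lor e)   — De Morgan
≡ (\lnot \lnot e \land \lnot a) \lor \lnot (\lnot a \lor e)   — De Morgan
≡ (e \land \lnot a) \lor \lnot (\lnot a \lor e)   — double negation
≡ (e \land \lnot a) \lor (\lnot \lnot a \land \lnot e)   — De Morgan
≡ (e \land \lnot a) \lor (a \land \lnot e)   — double negation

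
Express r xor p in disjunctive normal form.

(r & ~p) | (~r & p)

r xor p
= (r & ~p) | (~r & p)   [expand xor]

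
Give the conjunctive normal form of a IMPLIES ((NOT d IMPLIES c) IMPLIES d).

a IMPLIES ((NOT d IMPLIES c) IMPLIES d)
= NOT a OR ((NOT d IMPLIES c) IMPLIES d)   — eliminate IMPLIES
= NOT a OR NOT (NOT d IMPLIES c) OR d   — eliminate IMPLIES
= NOT a OR NOT (NOT NOT d OR c) OR d   — eliminate IMPLIES
= NOT a OR (NOT NOT NOT d AND NOT c) OR d   — De Morgan
= NOT a OR (NOT d AND NOT c) OR d   — double negation
= (NOT a OR NOT d OR d) AND (NOT a OR NOT c OR d)   — distribute OR over AND
= NOT a OR NOT c OR d   — simplify

NOT a OR NOT c OR d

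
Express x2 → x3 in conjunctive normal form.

¬x2 ∨ x3

x2 → x3
≡ ¬x2 ∨ x3   (eliminate →)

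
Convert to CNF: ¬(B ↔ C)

¬(B ↔ C)
≡ ¬((B → C) ∧ (C → B))   [eliminate ↔]
≡ ¬((¬B ∨ C) ∧ (C → B))   [eliminate →]
≡ ¬((¬B ∨ C) ∧ (¬C ∨ B))   [eliminate →]
≡ ¬(¬B ∨ C) ∨ ¬(¬C ∨ B)   [De Morgan]
≡ (¬¬B ∧ ¬C) ∨ ¬(¬C ∨ B)   [De Morgan]
≡ (B ∧ ¬C) ∨ ¬(¬C ∨ B)   [double negation]
≡ (B ∧ ¬C) ∨ (¬¬C ∧ ¬B)   [De Morgan]
≡ (B ∧ ¬C) ∨ (C ∧ ¬B)   [double negation]
≡ (B ∨ C) ∧ (B ∨ ¬B) ∧ (¬C ∨ C) ∧ (¬C ∨ ¬B)   [distribute ∨ over ∧]
≡ (B ∨ C) ∧ (¬C ∨ ¬B)   [simplify]

(B ∨ C) ∧ (¬C ∨ ¬B)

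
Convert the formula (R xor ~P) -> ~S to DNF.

(~R & P) | (~P & R) | ~S

(R xor ~P) -> ~S
≡ ~(R xor ~P) | ~S   (eliminate ->)
≡ ~((R & ~~P) | (~R & ~P)) | ~S   (expand xor)
≡ (~(R & ~~P) & ~(~R & ~P)) | ~S   (De Morgan)
≡ ((~R | ~~~P) & ~(~R & ~P)) | ~S   (De Morgan)
≡ ((~R | ~P) & ~(~R & ~P)) | ~S   (double negation)
≡ ((~R | ~P) & (~~R | ~~P)) | ~S   (De Morgan)
≡ ((~R | ~P) & (R | ~~P)) | ~S   (double negation)
≡ ((~R | ~P) & (R | P)) | ~S   (double negation)
≡ (~R & R) | (~R & P) | (~P & R) | (~P & P) | ~S   (distribute & over |)
≡ (~R & P) | (~P & R) | ~S   (simplify)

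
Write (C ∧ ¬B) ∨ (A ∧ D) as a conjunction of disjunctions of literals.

(C ∧ ¬B) ∨ (A ∧ D)
⇔ (C ∨ A) ∧ (C ∨ D) ∧ (¬B ∨ A) ∧ (¬B ∨ D)   — distribute ∨ over ∧

(C ∨ A) ∧ (C ∨ D) ∧ (¬B ∨ A) ∧ (¬B ∨ D)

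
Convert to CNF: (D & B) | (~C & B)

(D | ~C) & B

(D & B) | (~C & B)
≡ (D | ~C) & (D | B) & (B | ~C) & (B | B)   (distribute | over &)
≡ (D | ~C) & B   (simplify)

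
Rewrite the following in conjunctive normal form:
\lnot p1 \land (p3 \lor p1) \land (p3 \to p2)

\lnot p1 \land (p3 \lor p1) \land (p3 \to p2)
≡ \lnot p1 \land (p3 \lor p1) \land (\lnot p3 \lor p2)   [eliminate \to]

\lnot p1 \land (p3 \lor p1) \land (\lnot p3 \lor p2)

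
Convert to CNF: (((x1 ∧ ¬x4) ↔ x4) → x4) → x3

(¬x1 ∨ x4 ∨ x3) ∧ (¬x4 ∨ x3)

(((x1 ∧ ¬x4) ↔ x4) → x4) → x3
≡ ¬(((x1 ∧ ¬x4) ↔ x4) → x4) ∨ x3   [eliminate →]
≡ ¬(¬((x1 ∧ ¬x4) ↔ x4) ∨ x4) ∨ x3   [eliminate →]
≡ ¬(¬(((x1 ∧ ¬x4) → x4) ∧ (x4 → (x1 ∧ ¬x4))) ∨ x4) ∨ x3   [eliminate ↔]
≡ ¬(¬((¬(x1 ∧ ¬x4) ∨ x4) ∧ (x4 → (x1 ∧ ¬x4))) ∨ x4) ∨ x3   [eliminate →]
≡ ¬(¬((¬(x1 ∧ ¬x4) ∨ x4) ∧ (¬x4 ∨ (x1 ∧ ¬x4))) ∨ x4) ∨ x3   [eliminate →]
≡ (¬¬((¬(x1 ∧ ¬x4) ∨ x4) ∧ (¬x4 ∨ (x1 ∧ ¬x4))) ∧ ¬x4) ∨ x3   [De Morgan]
≡ ((¬(x1 ∧ ¬x4) ∨ x4) ∧ (¬x4 ∨ (x1 ∧ ¬x4)) ∧ ¬x4) ∨ x3   [double negation]
≡ ((¬x1 ∨ ¬¬x4 ∨ x4) ∧ (¬x4 ∨ (x1 ∧ ¬x4)) ∧ ¬x4) ∨ x3   [De Morgan]
≡ ((¬x1 ∨ x4 ∨ x4) ∧ (¬x4 ∨ (x1 ∧ ¬x4)) ∧ ¬x4) ∨ x3   [double negation]
≡ (¬x1 ∨ x4 ∨ x4 ∨ x3) ∧ (¬x4 ∨ x1 ∨ x3) ∧ (¬x4 ∨ ¬x4 ∨ x3) ∧ (¬x4 ∨ x3)   [distribute ∨ over ∧]
≡ (¬x1 ∨ x4 ∨ x3) ∧ (¬x4 ∨ x3)   [simplify]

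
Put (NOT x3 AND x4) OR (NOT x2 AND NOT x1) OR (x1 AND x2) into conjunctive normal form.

(NOT x3 AND x4) OR (NOT x2 AND NOT x1) OR (x1 AND x2)
≡ (NOT x3 OR NOT x2 OR x1) AND (NOT x3 OR NOT x2 OR x2) AND (NOT x3 OR NOT x1 OR x1) AND (NOT x3 OR NOT x1 OR x2) AND (x4 OR NOT x2 OR x1) AND (x4 OR NOT x2 OR x2) AND (x4 OR NOT x1 OR x1) AND (x4 OR NOT x1 OR x2)   [distribute OR over AND]
≡ (NOT x3 OR NOT x2 OR x1) AND (NOT x3 OR NOT x1 OR x2) AND (x4 OR NOT x2 OR x1) AND (x4 OR NOT x1 OR x2)   [simplify]

(NOT x3 OR NOT x2 OR x1) AND (NOT x3 OR NOT x1 OR x2) AND (x4 OR NOT x2 OR x1) AND (x4 OR NOT x1 OR x2)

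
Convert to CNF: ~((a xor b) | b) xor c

~((a xor b) | b) xor c
= (~((a xor b) | b) | c) & ~(~((a xor b) | b) & c)   [expand xor]
= (~(((a | b) & ~(a & b)) | b) | c) & ~(~((a xor b) | b) & c)   [expand xor]
= (~(((a | b) & ~(a & b)) | b) | c) & ~(~(((a | b) & ~(a & b)) | b) & c)   [expand xor]
= ((~((a | b) & ~(a & b)) & ~b) | c) & ~(~(((a | b) & ~(a & b)) | b) & c)   [De Morgan]
= (((~(a | b) | ~~(a & b)) & ~b) | c) & ~(~(((a | b) & ~(a & b)) | b) & c)   [De Morgan]
= ((((~a & ~b) | ~~(a & b)) & ~b) | c) & ~(~(((a | b) & ~(a & b)) | b) & c)   [De Morgan]
= ((((~a & ~b) | (a & b)) & ~b) | c) & ~(~(((a | b) & ~(a & b)) | b) & c)   [double negation]
= ((((~a & ~b) | (a & b)) & ~b) | c) & (~~(((a | b) & ~(a & b)) | b) | ~c)   [De Morgan]
= ((((~a & ~b) | (a & b)) & ~b) | c) & (((a | b) & ~(a & b)) | b | ~c)   [double negation]
= ((((~a & ~b) | (a & b)) & ~b) | c) & (((a | b) & (~a | ~b)) | b | ~c)   [De Morgan]
= (~a | a | c) & (~a | b | c) & (~b | a | c) & (~b | b | c) & (~b | c) & (a | b | b | ~c) & (~a | ~b | b | ~c)   [distribute | over &]
= (~a | b | c) & (~b | c) & (a | b | ~c)   [simplify]

(~a | b | c) & (~b | c) & (a | b | ~c)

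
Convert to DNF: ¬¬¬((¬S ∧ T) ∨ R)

(S ∧ ¬R) ∨ (¬T ∧ ¬R)

¬¬¬((¬S ∧ T) ∨ R)
≡ ¬((¬S ∧ T) ∨ R)   — double negation
≡ ¬(¬S ∧ T) ∧ ¬R   — De Morgan
≡ (¬¬S ∨ ¬T) ∧ ¬R   — De Morgan
≡ (S ∨ ¬T) ∧ ¬R   — double negation
≡ (S ∧ ¬R) ∨ (¬T ∧ ¬R)   — distribute ∧ over ∨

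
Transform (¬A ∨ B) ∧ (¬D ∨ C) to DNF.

¬A ∧ ¬D ∨ ¬A ∧ C ∨ B ∧ ¬D ∨ B ∧ C

(¬A ∨ B) ∧ (¬D ∨ C)
≡ ¬A ∧ ¬D ∨ ¬A ∧ C ∨ B ∧ ¬D ∨ B ∧ C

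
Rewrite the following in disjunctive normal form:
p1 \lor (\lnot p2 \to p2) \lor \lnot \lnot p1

p1 \lor p2

p1 \lor (\lnot p2 \to p2) \lor \lnot \lnot p1
= p1 \lor \lnot \lnot p2 \lor p2 \lor \lnot \lnot p1   [eliminate \to]
= p1 \lor p2 \lor p2 \lor \lnot \lnot p1   [double negation]
= p1 \lor p2 \lor p2 \lor p1   [double negation]
= p1 \lor p2   [simplify]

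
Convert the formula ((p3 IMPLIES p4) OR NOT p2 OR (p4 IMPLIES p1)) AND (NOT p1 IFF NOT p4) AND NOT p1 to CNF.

((p3 IMPLIES p4) OR NOT p2 OR (p4 IMPLIES p1)) AND (NOT p1 IFF NOT p4) AND NOT p1
≡ (NOT p3 OR p4 OR NOT p2 OR (p4 IMPLIES p1)) AND (NOT p1 IFF NOT p4) AND NOT p1   — eliminate IMPLIES
≡ (NOT p3 OR p4 OR NOT p2 OR NOT p4 OR p1) AND (NOT p1 IFF NOT p4) AND NOT p1   — eliminate IMPLIES
≡ (NOT p3 OR p4 OR NOT p2 OR NOT p4 OR p1) AND (NOT p1 IMPLIES NOT p4) AND (NOT p4 IMPLIES NOT p1) AND NOT p1   — eliminate IFF
≡ (NOT p3 OR p4 OR NOT p2 OR NOT p4 OR p1) AND (NOT NOT p1 OR NOT p4) AND (NOT p4 IMPLIES NOT p1) AND NOT p1   — eliminate IMPLIES
≡ (NOT p3 OR p4 OR NOT p2 OR NOT p4 OR p1) AND (NOT NOT p1 OR NOT p4) AND (NOT NOT p4 OR NOT p1) AND NOT p1   — eliminate IMPLIES
≡ (NOT p3 OR p4 OR NOT p2 OR NOT p4 OR p1) AND (p1 OR NOT p4) AND (NOT NOT p4 OR NOT p1) AND NOT p1   — double negation
≡ (NOT p3 OR p4 OR NOT p2 OR NOT p4 OR p1) AND (p1 OR NOT p4) AND (p4 OR NOT p1) AND NOT p1   — double negation
≡ (p1 OR NOT p4) AND NOT p1   — simplify

(p1 OR NOT p4) AND NOT p1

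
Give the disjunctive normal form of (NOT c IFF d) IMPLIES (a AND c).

(NOT c IFF d) IMPLIES (a AND c)
= NOT (NOT c IFF d) OR (a AND c)   [eliminate IMPLIES]
= NOT ((NOT c IMPLIES d) AND (d IMPLIES NOT c)) OR (a AND c)   [eliminate IFF]
= NOT ((NOT NOT c OR d) AND (d IMPLIES NOT c)) OR (a AND c)   [eliminate IMPLIES]
= NOT ((NOT NOT c OR d) AND (NOT d OR NOT c)) OR (a AND c)   [eliminate IMPLIES]
= NOT (NOT NOT c OR d) OR NOT (NOT d OR NOT c) OR (a AND c)   [De Morgan]
= (NOT NOT NOT c AND NOT d) OR NOT (NOT d OR NOT c) OR (a AND c)   [De Morgan]
= (NOT c AND NOT d) OR NOT (NOT d OR NOT c) OR (a AND c)   [double negation]
= (NOT c AND NOT d) OR (NOT NOT d AND NOT NOT c) OR (a AND c)   [De Morgan]
= (NOT c AND NOT d) OR (d AND NOT NOT c) OR (a AND c)   [double negation]
= (NOT c AND NOT d) OR (d AND c) OR (a AND c)   [double negation]

(NOT c AND NOT d) OR (d AND c) OR (a AND c)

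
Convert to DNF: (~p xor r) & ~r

~p & ~r

(~p xor r) & ~r
= ((~p & ~r) | (~~p & r)) & ~r   — expand xor
= ((~p & ~r) | (p & r)) & ~r   — double negation
= (~p & ~r & ~r) | (p & r & ~r)   — distribute & over |
= ~p & ~r   — simplify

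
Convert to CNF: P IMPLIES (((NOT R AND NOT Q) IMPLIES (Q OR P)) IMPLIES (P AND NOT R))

NOT P OR NOT R

P IMPLIES (((NOT R AND NOT Q) IMPLIES (Q OR P)) IMPLIES (P AND NOT R))
≡ NOT P OR (((NOT R AND NOT Q) IMPLIES (Q OR P)) IMPLIES (P AND NOT R))   — eliminate IMPLIES
≡ NOT P OR NOT ((NOT R AND NOT Q) IMPLIES (Q OR P)) OR (P AND NOT R)   — eliminate IMPLIES
≡ NOT P OR NOT (NOT (NOT R AND NOT Q) OR Q OR P) OR (P AND NOT R)   — eliminate IMPLIES
≡ NOT P OR (NOT NOT (NOT R AND NOT Q) AND NOT Q AND NOT P) OR (P AND NOT R)   — De Morgan
≡ NOT P OR (NOT R AND NOT Q AND NOT Q AND NOT P) OR (P AND NOT R)   — double negation
≡ (NOT P OR NOT R OR P) AND (NOT P OR NOT R OR NOT R) AND (NOT P OR NOT Q OR P) AND (NOT P OR NOT Q OR NOT R) AND (NOT P OR NOT Q OR P) AND (NOT P OR NOT Q OR NOT R) AND (NOT P OR NOT P OR P) AND (NOT P OR NOT P OR NOT R)   — distribute OR over AND
≡ NOT P OR NOT R   — simplify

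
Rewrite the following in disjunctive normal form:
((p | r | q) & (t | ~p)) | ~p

((p | r | q) & (t | ~p)) | ~p
= (p & t) | (p & ~p) | (r & t) | (r & ~p) | (q & t) | (q & ~p) | ~p   [distribute & over |]
= (p & t) | (r & t) | (q & t) | ~p   [simplify]

(p & t) | (r & t) | (q & t) | ~p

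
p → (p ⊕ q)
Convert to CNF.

¬p ∨ ¬q

p → (p ⊕ q)
≡ ¬p ∨ (p ⊕ q)   [eliminate →]
≡ ¬p ∨ ((p ∨ q) ∧ ¬(p ∧ q))   [expand ⊕]
≡ ¬p ∨ ((p ∨ q) ∧ (¬p ∨ ¬q))   [De Morgan]
≡ (¬p ∨ p ∨ q) ∧ (¬p ∨ ¬p ∨ ¬q)   [distribute ∨ over ∧]
≡ ¬p ∨ ¬q   [simplify]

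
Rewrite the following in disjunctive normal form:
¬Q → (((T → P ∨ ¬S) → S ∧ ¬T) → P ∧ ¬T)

Q ∨ P ∧ T ∨ ¬S ∨ P ∧ ¬T

¬Q → (((T → P ∨ ¬S) → S ∧ ¬T) → P ∧ ¬T)
≡ ¬¬Q ∨ (((T → P ∨ ¬S) → S ∧ ¬T) → P ∧ ¬T)   [eliminate →]
≡ ¬¬Q ∨ ¬((T → P ∨ ¬S) → S ∧ ¬T) ∨ P ∧ ¬T   [eliminate →]
≡ ¬¬Q ∨ ¬(¬(T → P ∨ ¬S) ∨ S ∧ ¬T) ∨ P ∧ ¬T   [eliminate →]
≡ ¬¬Q ∨ ¬(¬(¬T ∨ P ∨ ¬S) ∨ S ∧ ¬T) ∨ P ∧ ¬T   [eliminate →]
≡ Q ∨ ¬(¬(¬T ∨ P ∨ ¬S) ∨ S ∧ ¬T) ∨ P ∧ ¬T   [double negation]
≡ Q ∨ ¬¬(¬T ∨ P ∨ ¬S) ∧ ¬(S ∧ ¬T) ∨ P ∧ ¬T   [De Morgan]
≡ Q ∨ (¬T ∨ P ∨ ¬S) ∧ ¬(S ∧ ¬T) ∨ P ∧ ¬T   [double negation]
≡ Q ∨ (¬T ∨ P ∨ ¬S) ∧ (¬S ∨ ¬¬T) ∨ P ∧ ¬T   [De Morgan]
≡ Q ∨ (¬T ∨ P ∨ ¬S) ∧ (¬S ∨ T) ∨ P ∧ ¬T   [double negation]
≡ Q ∨ ¬T ∧ ¬S ∨ ¬T ∧ T ∨ P ∧ ¬S ∨ P ∧ T ∨ ¬S ∧ ¬S ∨ ¬S ∧ T ∨ P ∧ ¬T   [distribute ∧ over ∨]
≡ Q ∨ P ∧ T ∨ ¬S ∨ P ∧ ¬T   [simplify]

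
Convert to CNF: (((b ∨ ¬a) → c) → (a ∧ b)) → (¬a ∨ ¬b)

¬a ∨ ¬b

(((b ∨ ¬a) → c) → (a ∧ b)) → (¬a ∨ ¬b)
= ¬(((b ∨ ¬a) → c) → (a ∧ b)) ∨ ¬a ∨ ¬b   [eliminate →]
= ¬(¬((b ∨ ¬a) → c) ∨ (a ∧ b)) ∨ ¬a ∨ ¬b   [eliminate →]
= ¬(¬(¬(b ∨ ¬a) ∨ c) ∨ (a ∧ b)) ∨ ¬a ∨ ¬b   [eliminate →]
= (¬¬(¬(b ∨ ¬a) ∨ c) ∧ ¬(a ∧ b)) ∨ ¬a ∨ ¬b   [De Morgan]
= ((¬(b ∨ ¬a) ∨ c) ∧ ¬(a ∧ b)) ∨ ¬a ∨ ¬b   [double negation]
= (((¬b ∧ ¬¬a) ∨ c) ∧ ¬(a ∧ b)) ∨ ¬a ∨ ¬b   [De Morgan]
= (((¬b ∧ a) ∨ c) ∧ ¬(a ∧ b)) ∨ ¬a ∨ ¬b   [double negation]
= (((¬b ∧ a) ∨ c) ∧ (¬a ∨ ¬b)) ∨ ¬a ∨ ¬b   [De Morgan]
= (¬b ∨ c ∨ ¬a ∨ ¬b) ∧ (a ∨ c ∨ ¬a ∨ ¬b) ∧ (¬a ∨ ¬b ∨ ¬a ∨ ¬b)   [distribute ∨ over ∧]
= ¬a ∨ ¬b   [simplify]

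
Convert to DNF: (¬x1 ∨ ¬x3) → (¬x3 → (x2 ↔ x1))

(¬x1 ∨ ¬x3) → (¬x3 → (x2 ↔ x1))
≡ ¬(¬x1 ∨ ¬x3) ∨ (¬x3 → (x2 ↔ x1))   [eliminate →]
≡ ¬(¬x1 ∨ ¬x3) ∨ ¬¬x3 ∨ (x2 ↔ x1)   [eliminate →]
≡ ¬(¬x1 ∨ ¬x3) ∨ ¬¬x3 ∨ ((x2 → x1) ∧ (x1 → x2))   [eliminate ↔]
≡ ¬(¬x1 ∨ ¬x3) ∨ ¬¬x3 ∨ ((¬x2 ∨ x1) ∧ (x1 → x2))   [eliminate →]
≡ ¬(¬x1 ∨ ¬x3) ∨ ¬¬x3 ∨ ((¬x2 ∨ x1) ∧ (¬x1 ∨ x2))   [eliminate →]
≡ (¬¬x1 ∧ ¬¬x3) ∨ ¬¬x3 ∨ ((¬x2 ∨ x1) ∧ (¬x1 ∨ x2))   [De Morgan]
≡ (x1 ∧ ¬¬x3) ∨ ¬¬x3 ∨ ((¬x2 ∨ x1) ∧ (¬x1 ∨ x2))   [double negation]
≡ (x1 ∧ x3) ∨ ¬¬x3 ∨ ((¬x2 ∨ x1) ∧ (¬x1 ∨ x2))   [double negation]
≡ (x1 ∧ x3) ∨ x3 ∨ ((¬x2 ∨ x1) ∧ (¬x1 ∨ x2))   [double negation]
≡ (x1 ∧ x3) ∨ x3 ∨ (¬x2 ∧ ¬x1) ∨ (¬x2 ∧ x2) ∨ (x1 ∧ ¬x1) ∨ (x1 ∧ x2)   [distribute ∧ over ∨]
≡ x3 ∨ (¬x2 ∧ ¬x1) ∨ (x1 ∧ x2)   [simplify]

x3 ∨ (¬x2 ∧ ¬x1) ∨ (x1 ∧ x2)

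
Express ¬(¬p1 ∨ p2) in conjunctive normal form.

¬(¬p1 ∨ p2)
= ¬¬p1 ∧ ¬p2   [De Morgan]
= p1 ∧ ¬p2   [double negation]

p1 ∧ ¬p2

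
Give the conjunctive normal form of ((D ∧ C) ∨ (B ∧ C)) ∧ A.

((D ∧ C) ∨ (B ∧ C)) ∧ A
= (D ∨ B) ∧ (D ∨ C) ∧ (C ∨ B) ∧ (C ∨ C) ∧ A   [distribute ∨ over ∧]
= (D ∨ B) ∧ C ∧ A   [simplify]

(D ∨ B) ∧ C ∧ A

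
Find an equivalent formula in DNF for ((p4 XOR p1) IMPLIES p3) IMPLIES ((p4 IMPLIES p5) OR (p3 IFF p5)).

(p4 AND NOT p1 AND NOT p3) OR NOT p4 OR p5 OR (NOT p3 AND NOT p5)

((p4 XOR p1) IMPLIES p3) IMPLIES ((p4 IMPLIES p5) OR (p3 IFF p5))
≡ NOT ((p4 XOR p1) IMPLIES p3) OR (p4 IMPLIES p5) OR (p3 IFF p5)   [eliminate IMPLIES]
≡ NOT (NOT (p4 XOR p1) OR p3) OR (p4 IMPLIES p5) OR (p3 IFF p5)   [eliminate IMPLIES]
≡ NOT (NOT ((p4 AND NOT p1) OR (NOT p4 AND p1)) OR p3) OR (p4 IMPLIES p5) OR (p3 IFF p5)   [expand XOR]
≡ NOT (NOT ((p4 AND NOT p1) OR (NOT p4 AND p1)) OR p3) OR NOT p4 OR p5 OR (p3 IFF p5)   [eliminate IMPLIES]
≡ NOT (NOT ((p4 AND NOT p1) OR (NOT p4 AND p1)) OR p3) OR NOT p4 OR p5 OR ((p3 IMPLIES p5) AND (p5 IMPLIES p3))   [eliminate IFF]
≡ NOT (NOT ((p4 AND NOT p1) OR (NOT p4 AND p1)) OR p3) OR NOT p4 OR p5 OR ((NOT p3 OR p5) AND (p5 IMPLIES p3))   [eliminate IMPLIES]
≡ NOT (NOT ((p4 AND NOT p1) OR (NOT p4 AND p1)) OR p3) OR NOT p4 OR p5 OR ((NOT p3 OR p5) AND (NOT p5 OR p3))   [eliminate IMPLIES]
≡ (NOT NOT ((p4 AND NOT p1) OR (NOT p4 AND p1)) AND NOT p3) OR NOT p4 OR p5 OR ((NOT p3 OR p5) AND (NOT p5 OR p3))   [De Morgan]
≡ (((p4 AND NOT p1) OR (NOT p4 AND p1)) AND NOT p3) OR NOT p4 OR p5 OR ((NOT p3 OR p5) AND (NOT p5 OR p3))   [double negation]
≡ (p4 AND NOT p1 AND NOT p3) OR (NOT p4 AND p1 AND NOT p3) OR NOT p4 OR p5 OR (NOT p3 AND NOT p5) OR (NOT p3 AND p3) OR (p5 AND NOT p5) OR (p5 AND p3)   [distribute AND over OR]
≡ (p4 AND NOT p1 AND NOT p3) OR NOT p4 OR p5 OR (NOT p3 AND NOT p5)   [simplify]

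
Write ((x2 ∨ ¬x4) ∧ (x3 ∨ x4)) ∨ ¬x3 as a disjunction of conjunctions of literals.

((x2 ∨ ¬x4) ∧ (x3 ∨ x4)) ∨ ¬x3
≡ (x2 ∧ x3) ∨ (x2 ∧ x4) ∨ (¬x4 ∧ x3) ∨ (¬x4 ∧ x4) ∨ ¬x3   (distribute ∧ over ∨)
≡ (x2 ∧ x3) ∨ (x2 ∧ x4) ∨ (¬x4 ∧ x3) ∨ ¬x3   (simplify)

(x2 ∧ x3) ∨ (x2 ∧ x4) ∨ (¬x4 ∧ x3) ∨ ¬x3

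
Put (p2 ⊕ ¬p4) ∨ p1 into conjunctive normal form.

(p2 ⊕ ¬p4) ∨ p1
⇔ ((p2 ∨ ¬p4) ∧ ¬(p2 ∧ ¬p4)) ∨ p1   [expand ⊕]
⇔ ((p2 ∨ ¬p4) ∧ (¬p2 ∨ ¬¬p4)) ∨ p1   [De Morgan]
⇔ ((p2 ∨ ¬p4) ∧ (¬p2 ∨ p4)) ∨ p1   [double negation]
⇔ (p2 ∨ ¬p4 ∨ p1) ∧ (¬p2 ∨ p4 ∨ p1)   [distribute ∨ over ∧]

(p2 ∨ ¬p4 ∨ p1) ∧ (¬p2 ∨ p4 ∨ p1)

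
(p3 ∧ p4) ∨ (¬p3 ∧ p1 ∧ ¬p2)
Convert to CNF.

(p3 ∧ p4) ∨ (¬p3 ∧ p1 ∧ ¬p2)
= (p3 ∨ ¬p3) ∧ (p3 ∨ p1) ∧ (p3 ∨ ¬p2) ∧ (p4 ∨ ¬p3) ∧ (p4 ∨ p1) ∧ (p4 ∨ ¬p2)   — distribute ∨ over ∧
= (p3 ∨ p1) ∧ (p3 ∨ ¬p2) ∧ (p4 ∨ ¬p3) ∧ (p4 ∨ p1) ∧ (p4 ∨ ¬p2)   — simplify

(p3 ∨ p1) ∧ (p3 ∨ ¬p2) ∧ (p4 ∨ ¬p3) ∧ (p4 ∨ p1) ∧ (p4 ∨ ¬p2)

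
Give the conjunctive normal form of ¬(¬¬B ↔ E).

¬(¬¬B ↔ E)
≡ ¬((¬¬B → E) ∧ (E → ¬¬B))   (eliminate ↔)
≡ ¬((¬¬¬B ∨ E) ∧ (E → ¬¬B))   (eliminate →)
≡ ¬((¬¬¬B ∨ E) ∧ (¬E ∨ ¬¬B))   (eliminate →)
≡ ¬(¬¬¬B ∨ E) ∨ ¬(¬E ∨ ¬¬B)   (De Morgan)
≡ (¬¬¬¬B ∧ ¬E) ∨ ¬(¬E ∨ ¬¬B)   (De Morgan)
≡ (¬¬B ∧ ¬E) ∨ ¬(¬E ∨ ¬¬B)   (double negation)
≡ (B ∧ ¬E) ∨ ¬(¬E ∨ ¬¬B)   (double negation)
≡ (B ∧ ¬E) ∨ (¬¬E ∧ ¬¬¬B)   (De Morgan)
≡ (B ∧ ¬E) ∨ (E ∧ ¬¬¬B)   (double negation)
≡ (B ∧ ¬E) ∨ (E ∧ ¬B)   (double negation)
≡ (B ∨ E) ∧ (B ∨ ¬B) ∧ (¬E ∨ E) ∧ (¬E ∨ ¬B)   (distribute ∨ over ∧)
≡ (B ∨ E) ∧ (¬E ∨ ¬B)   (simplify)

(B ∨ E) ∧ (¬E ∨ ¬B)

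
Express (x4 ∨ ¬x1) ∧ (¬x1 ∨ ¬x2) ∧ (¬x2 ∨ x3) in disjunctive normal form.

x4 ∧ ¬x2 ∨ ¬x1 ∧ ¬x2 ∨ ¬x1 ∧ x3

(x4 ∨ ¬x1) ∧ (¬x1 ∨ ¬x2) ∧ (¬x2 ∨ x3)
≡ x4 ∧ ¬x1 ∧ ¬x2 ∨ x4 ∧ ¬x1 ∧ x3 ∨ x4 ∧ ¬x2 ∧ ¬x2 ∨ x4 ∧ ¬x2 ∧ x3 ∨ ¬x1 ∧ ¬x1 ∧ ¬x2 ∨ ¬x1 ∧ ¬x1 ∧ x3 ∨ ¬x1 ∧ ¬x2 ∧ ¬x2 ∨ ¬x1 ∧ ¬x2 ∧ x3   [distribute ∧ over ∨]
≡ x4 ∧ ¬x2 ∨ ¬x1 ∧ ¬x2 ∨ ¬x1 ∧ x3   [simplify]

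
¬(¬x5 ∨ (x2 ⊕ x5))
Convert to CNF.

x5 ∧ (¬x5 ∨ x2)

¬(¬x5 ∨ (x2 ⊕ x5))
≡ ¬(¬x5 ∨ ((x2 ∨ x5) ∧ ¬(x2 ∧ x5)))   (expand ⊕)
≡ ¬¬x5 ∧ ¬((x2 ∨ x5) ∧ ¬(x2 ∧ x5))   (De Morgan)
≡ x5 ∧ ¬((x2 ∨ x5) ∧ ¬(x2 ∧ x5))   (double negation)
≡ x5 ∧ (¬(x2 ∨ x5) ∨ ¬¬(x2 ∧ x5))   (De Morgan)
≡ x5 ∧ ((¬x2 ∧ ¬x5) ∨ ¬¬(x2 ∧ x5))   (De Morgan)
≡ x5 ∧ ((¬x2 ∧ ¬x5) ∨ (x2 ∧ x5))   (double negation)
≡ x5 ∧ (¬x2 ∨ x2) ∧ (¬x2 ∨ x5) ∧ (¬x5 ∨ x2) ∧ (¬x5 ∨ x5)   (distribute ∨ over ∧)
≡ x5 ∧ (¬x5 ∨ x2)   (simplify)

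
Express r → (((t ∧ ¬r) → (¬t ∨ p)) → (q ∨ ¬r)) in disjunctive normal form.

r → (((t ∧ ¬r) → (¬t ∨ p)) → (q ∨ ¬r))
≡ ¬r ∨ (((t ∧ ¬r) → (¬t ∨ p)) → (q ∨ ¬r))
≡ ¬r ∨ ¬((t ∧ ¬r) → (¬t ∨ p)) ∨ q ∨ ¬r
≡ ¬r ∨ ¬(¬(t ∧ ¬r) ∨ ¬t ∨ p) ∨ q ∨ ¬r
≡ ¬r ∨ (¬¬(t ∧ ¬r) ∧ ¬¬t ∧ ¬p) ∨ q ∨ ¬r
≡ ¬r ∨ (t ∧ ¬r ∧ ¬¬t ∧ ¬p) ∨ q ∨ ¬r
≡ ¬r ∨ (t ∧ ¬r ∧ t ∧ ¬p) ∨ q ∨ ¬r
≡ ¬r ∨ q

¬r ∨ q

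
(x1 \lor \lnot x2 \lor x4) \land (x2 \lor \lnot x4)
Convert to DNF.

(x1 \land x2) \lor (x1 \land \lnot x4) \lor (\lnot x2 \land \lnot x4) \lor (x4 \land x2)

(x1 \lor \lnot x2 \lor x4) \land (x2 \lor \lnot x4)
≡ (x1 \land x2) \lor (x1 \land \lnot x4) \lor (\lnot x2 \land x2) \lor (\lnot x2 \land \lnot x4) \lor (x4 \land x2) \lor (x4 \land \lnot x4)
≡ (x1 \land x2) \lor (x1 \land \lnot x4) \lor (\lnot x2 \land \lnot x4) \lor (x4 \land x2)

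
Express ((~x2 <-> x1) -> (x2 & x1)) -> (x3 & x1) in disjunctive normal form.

(x2 & ~x1) | (x1 & ~x2) | (x3 & x1)

((~x2 <-> x1) -> (x2 & x1)) -> (x3 & x1)
≡ ~((~x2 <-> x1) -> (x2 & x1)) | (x3 & x1)   [eliminate ->]
≡ ~(~(~x2 <-> x1) | (x2 & x1)) | (x3 & x1)   [eliminate ->]
≡ ~(~((~x2 -> x1) & (x1 -> ~x2)) | (x2 & x1)) | (x3 & x1)   [eliminate <->]
≡ ~(~((~~x2 | x1) & (x1 -> ~x2)) | (x2 & x1)) | (x3 & x1)   [eliminate ->]
≡ ~(~((~~x2 | x1) & (~x1 | ~x2)) | (x2 & x1)) | (x3 & x1)   [eliminate ->]
≡ (~~((~~x2 | x1) & (~x1 | ~x2)) & ~(x2 & x1)) | (x3 & x1)   [De Morgan]
≡ ((~~x2 | x1) & (~x1 | ~x2) & ~(x2 & x1)) | (x3 & x1)   [double negation]
≡ ((x2 | x1) & (~x1 | ~x2) & ~(x2 & x1)) | (x3 & x1)   [double negation]
≡ ((x2 | x1) & (~x1 | ~x2) & (~x2 | ~x1)) | (x3 & x1)   [De Morgan]
≡ (x2 & ~x1 & ~x2) | (x2 & ~x1 & ~x1) | (x2 & ~x2 & ~x2) | (x2 & ~x2 & ~x1) | (x1 & ~x1 & ~x2) | (x1 & ~x1 & ~x1) | (x1 & ~x2 & ~x2) | (x1 & ~x2 & ~x1) | (x3 & x1)   [distribute & over |]
≡ (x2 & ~x1) | (x1 & ~x2) | (x3 & x1)   [simplify]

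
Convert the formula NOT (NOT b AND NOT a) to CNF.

NOT (NOT b AND NOT a)
= NOT NOT b OR NOT NOT a   — De Morgan
= b OR NOT NOT a   — double negation
= b OR a   — double negation

b OR a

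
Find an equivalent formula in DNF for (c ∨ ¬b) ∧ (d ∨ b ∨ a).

(c ∧ d) ∨ (c ∧ b) ∨ (c ∧ a) ∨ (¬b ∧ d) ∨ (¬b ∧ a)

(c ∨ ¬b) ∧ (d ∨ b ∨ a)
⇔ (c ∧ d) ∨ (c ∧ b) ∨ (c ∧ a) ∨ (¬b ∧ d) ∨ (¬b ∧ b) ∨ (¬b ∧ a)   — distribute ∧ over ∨
⇔ (c ∧ d) ∨ (c ∧ b) ∨ (c ∧ a) ∨ (¬b ∧ d) ∨ (¬b ∧ a)   — simplify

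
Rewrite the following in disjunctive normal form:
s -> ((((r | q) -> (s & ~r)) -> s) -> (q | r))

s -> ((((r | q) -> (s & ~r)) -> s) -> (q | r))
= ~s | ((((r | q) -> (s & ~r)) -> s) -> (q | r))   (eliminate ->)
= ~s | ~(((r | q) -> (s & ~r)) -> s) | q | r   (eliminate ->)
= ~s | ~(~((r | q) -> (s & ~r)) | s) | q | r   (eliminate ->)
= ~s | ~(~(~(r | q) | (s & ~r)) | s) | q | r   (eliminate ->)
= ~s | (~~(~(r | q) | (s & ~r)) & ~s) | q | r   (De Morgan)
= ~s | ((~(r | q) | (s & ~r)) & ~s) | q | r   (double negation)
= ~s | (((~r & ~q) | (s & ~r)) & ~s) | q | r   (De Morgan)
= ~s | (~r & ~q & ~s) | (s & ~r & ~s) | q | r   (distribute & over |)
= ~s | q | r   (simplify)

~s | q | r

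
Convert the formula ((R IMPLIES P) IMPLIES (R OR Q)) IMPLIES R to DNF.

(NOT R AND NOT Q) OR R

((R IMPLIES P) IMPLIES (R OR Q)) IMPLIES R
≡ NOT ((R IMPLIES P) IMPLIES (R OR Q)) OR R   [eliminate IMPLIES]
≡ NOT (NOT (R IMPLIES P) OR R OR Q) OR R   [eliminate IMPLIES]
≡ NOT (NOT (NOT R OR P) OR R OR Q) OR R   [eliminate IMPLIES]
≡ (NOT NOT (NOT R OR P) AND NOT R AND NOT Q) OR R   [De Morgan]
≡ ((NOT R OR P) AND NOT R AND NOT Q) OR R   [double negation]
≡ (NOT R AND NOT R AND NOT Q) OR (P AND NOT R AND NOT Q) OR R   [distribute AND over OR]
≡ (NOT R AND NOT Q) OR R   [simplify]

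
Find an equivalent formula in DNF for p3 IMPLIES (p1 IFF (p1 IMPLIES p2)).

NOT p3 OR (p2 AND p1)

p3 IMPLIES (p1 IFF (p1 IMPLIES p2))
= NOT p3 OR (p1 IFF (p1 IMPLIES p2))   [eliminate IMPLIES]
= NOT p3 OR ((p1 IMPLIES (p1 IMPLIES p2)) AND ((p1 IMPLIES p2) IMPLIES p1))   [eliminate IFF]
= NOT p3 OR ((NOT p1 OR (p1 IMPLIES p2)) AND ((p1 IMPLIES p2) IMPLIES p1))   [eliminate IMPLIES]
= NOT p3 OR ((NOT p1 OR NOT p1 OR p2) AND ((p1 IMPLIES p2) IMPLIES p1))   [eliminate IMPLIES]
= NOT p3 OR ((NOT p1 OR NOT p1 OR p2) AND (NOT (p1 IMPLIES p2) OR p1))   [eliminate IMPLIES]
= NOT p3 OR ((NOT p1 OR NOT p1 OR p2) AND (NOT (NOT p1 OR p2) OR p1))   [eliminate IMPLIES]
= NOT p3 OR ((NOT p1 OR NOT p1 OR p2) AND ((NOT NOT p1 AND NOT p2) OR p1))   [De Morgan]
= NOT p3 OR ((NOT p1 OR NOT p1 OR p2) AND ((p1 AND NOT p2) OR p1))   [double negation]
= NOT p3 OR (NOT p1 AND p1 AND NOT p2) OR (NOT p1 AND p1) OR (NOT p1 AND p1 AND NOT p2) OR (NOT p1 AND p1) OR (p2 AND p1 AND NOT p2) OR (p2 AND p1)   [distribute AND over OR]
= NOT p3 OR (p2 AND p1)   [simplify]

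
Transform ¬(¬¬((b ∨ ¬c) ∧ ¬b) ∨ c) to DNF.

¬(¬¬((b ∨ ¬c) ∧ ¬b) ∨ c)
⇔ ¬¬¬((b ∨ ¬c) ∧ ¬b) ∧ ¬c   [De Morgan]
⇔ ¬((b ∨ ¬c) ∧ ¬b) ∧ ¬c   [double negation]
⇔ (¬(b ∨ ¬c) ∨ ¬¬b) ∧ ¬c   [De Morgan]
⇔ ((¬b ∧ ¬¬c) ∨ ¬¬b) ∧ ¬c   [De Morgan]
⇔ ((¬b ∧ c) ∨ ¬¬b) ∧ ¬c   [double negation]
⇔ ((¬b ∧ c) ∨ b) ∧ ¬c   [double negation]
⇔ (¬b ∧ c ∧ ¬c) ∨ (b ∧ ¬c)   [distribute ∧ over ∨]
⇔ b ∧ ¬c   [simplify]

b ∧ ¬c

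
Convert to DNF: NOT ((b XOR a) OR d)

NOT ((b XOR a) OR d)
≡ NOT ((b AND NOT a) OR (NOT b AND a) OR d)
≡ NOT (b AND NOT a) AND NOT (NOT b AND a) AND NOT d
≡ (NOT b OR NOT NOT a) AND NOT (NOT b AND a) AND NOT d
≡ (NOT b OR a) AND NOT (NOT b AND a) AND NOT d
≡ (NOT b OR a) AND (NOT NOT b OR NOT a) AND NOT d
≡ (NOT b OR a) AND (b OR NOT a) AND NOT d
≡ (NOT b AND b AND NOT d) OR (NOT b AND NOT a AND NOT d) OR (a AND b AND NOT d) OR (a AND NOT a AND NOT d)
≡ (NOT b AND NOT a AND NOT d) OR (a AND b AND NOT d)

(NOT b AND NOT a AND NOT d) OR (a AND b AND NOT d)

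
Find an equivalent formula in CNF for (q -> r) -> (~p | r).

q | ~p | r

(q -> r) -> (~p | r)
⇔ ~(q -> r) | ~p | r   [eliminate ->]
⇔ ~(~q | r) | ~p | r   [eliminate ->]
⇔ (~~q & ~r) | ~p | r   [De Morgan]
⇔ (q & ~r) | ~p | r   [double negation]
⇔ (q | ~p | r) & (~r | ~p | r)   [distribute | over &]
⇔ q | ~p | r   [simplify]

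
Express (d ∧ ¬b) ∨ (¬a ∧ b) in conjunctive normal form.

(d ∨ ¬a) ∧ (d ∨ b) ∧ (¬b ∨ ¬a)

(d ∧ ¬b) ∨ (¬a ∧ b)
≡ (d ∨ ¬a) ∧ (d ∨ b) ∧ (¬b ∨ ¬a) ∧ (¬b ∨ b)
≡ (d ∨ ¬a) ∧ (d ∨ b) ∧ (¬b ∨ ¬a)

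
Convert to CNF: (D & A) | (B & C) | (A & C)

(D & A) | (B & C) | (A & C)
⇔ (D | B | A) & (D | B | C) & (D | C | A) & (D | C | C) & (A | B | A) & (A | B | C) & (A | C | A) & (A | C | C)   [distribute | over &]
⇔ (D | C) & (A | B) & (A | C)   [simplify]

(D | C) & (A | B) & (A | C)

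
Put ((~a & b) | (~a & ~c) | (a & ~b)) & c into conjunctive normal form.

((~a & b) | (~a & ~c) | (a & ~b)) & c
⇔ (~a | ~a | a) & (~a | ~a | ~b) & (~a | ~c | a) & (~a | ~c | ~b) & (b | ~a | a) & (b | ~a | ~b) & (b | ~c | a) & (b | ~c | ~b) & c
⇔ (~a | ~b) & (b | ~c | a) & c

(~a | ~b) & (b | ~c | a) & c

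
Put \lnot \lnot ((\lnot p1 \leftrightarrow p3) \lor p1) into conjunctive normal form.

p1 \lor p3

\lnot \lnot ((\lnot p1 \leftrightarrow p3) \lor p1)
≡ \lnot \lnot (((\lnot p1 \to p3) \land (p3 \to \lnot p1)) \lor p1)   (eliminate \leftrightarrow)
≡ \lnot \lnot (((\lnot \lnot p1 \lor p3) \land (p3 \to \lnot p1)) \lor p1)   (eliminate \to)
≡ \lnot \lnot (((\lnot \lnot p1 \lor p3) \land (\lnot p3 \lor \lnot p1)) \lor p1)   (eliminate \to)
≡ ((\lnot \lnot p1 \lor p3) \land (\lnot p3 \lor \lnot p1)) \lor p1   (double negation)
≡ ((p1 \lor p3) \land (\lnot p3 \lor \lnot p1)) \lor p1   (double negation)
≡ (p1 \lor p3 \lor p1) \land (\lnot p3 \lor \lnot p1 \lor p1)   (distribute \lor over \land)
≡ p1 \lor p3   (simplify)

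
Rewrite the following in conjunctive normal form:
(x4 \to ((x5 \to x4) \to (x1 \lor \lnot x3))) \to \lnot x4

(\lnot x1 \lor \lnot x4) \land (x3 \lor \lnot x4)

(x4 \to ((x5 \to x4) \to (x1 \lor \lnot x3))) \to \lnot x4
= \lnot (x4 \to ((x5 \to x4) \to (x1 \lor \lnot x3))) \lor \lnot x4   [eliminate \to]
= \lnot (\lnot x4 \lor ((x5 \to x4) \to (x1 \lor \lnot x3))) \lor \lnot x4   [eliminate \to]
= \lnot (\lnot x4 \lor \lnot (x5 \to x4) \lor x1 \lor \lnot x3) \lor \lnot x4   [eliminate \to]
= \lnot (\lnot x4 \lor \lnot (\lnot x5 \lor x4) \lor x1 \lor \lnot x3) \lor \lnot x4   [eliminate \to]
= (\lnot \lnot x4 \land \lnot \lnot (\lnot x5 \lor x4) \land \lnot x1 \land \lnot \lnot x3) \lor \lnot x4   [De Morgan]
= (x4 \land \lnot \lnot (\lnot x5 \lor x4) \land \lnot x1 \land \lnot \lnot x3) \lor \lnot x4   [double negation]
= (x4 \land (\lnot x5 \lor x4) \land \lnot x1 \land \lnot \lnot x3) \lor \lnot x4   [double negation]
= (x4 \land (\lnot x5 \lor x4) \land \lnot x1 \land x3) \lor \lnot x4   [double negation]
= (x4 \lor \lnot x4) \land (\lnot x5 \lor x4 \lor \lnot x4) \land (\lnot x1 \lor \lnot x4) \land (x3 \lor \lnot x4)   [distribute \lor over \land]
= (\lnot x1 \lor \lnot x4) \land (x3 \lor \lnot x4)   [simplify]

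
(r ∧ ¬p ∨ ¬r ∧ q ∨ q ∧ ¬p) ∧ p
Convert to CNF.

(r ∨ q) ∧ (¬p ∨ ¬r) ∧ (¬p ∨ q) ∧ p

(r ∧ ¬p ∨ ¬r ∧ q ∨ q ∧ ¬p) ∧ p
= (r ∨ ¬r ∨ q) ∧ (r ∨ ¬r ∨ ¬p) ∧ (r ∨ q ∨ q) ∧ (r ∨ q ∨ ¬p) ∧ (¬p ∨ ¬r ∨ q) ∧ (¬p ∨ ¬r ∨ ¬p) ∧ (¬p ∨ q ∨ q) ∧ (¬p ∨ q ∨ ¬p) ∧ p   (distribute ∨ over ∧)
= (r ∨ q) ∧ (¬p ∨ ¬r) ∧ (¬p ∨ q) ∧ p   (simplify)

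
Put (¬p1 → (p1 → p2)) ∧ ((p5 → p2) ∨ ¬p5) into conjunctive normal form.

¬p5 ∨ p2

(¬p1 → (p1 → p2)) ∧ ((p5 → p2) ∨ ¬p5)
⇔ (¬¬p1 ∨ (p1 → p2)) ∧ ((p5 → p2) ∨ ¬p5)   [eliminate →]
⇔ (¬¬p1 ∨ ¬p1 ∨ p2) ∧ ((p5 → p2) ∨ ¬p5)   [eliminate →]
⇔ (¬¬p1 ∨ ¬p1 ∨ p2) ∧ (¬p5 ∨ p2 ∨ ¬p5)   [eliminate →]
⇔ (p1 ∨ ¬p1 ∨ p2) ∧ (¬p5 ∨ p2 ∨ ¬p5)   [double negation]
⇔ ¬p5 ∨ p2   [simplify]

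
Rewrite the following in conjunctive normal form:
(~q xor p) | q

(~q xor p) | q
= ((~q | p) & ~(~q & p)) | q   [expand xor]
= ((~q | p) & (~~q | ~p)) | q   [De Morgan]
= ((~q | p) & (q | ~p)) | q   [double negation]
= (~q | p | q) & (q | ~p | q)   [distribute | over &]
= q | ~p   [simplify]

q | ~p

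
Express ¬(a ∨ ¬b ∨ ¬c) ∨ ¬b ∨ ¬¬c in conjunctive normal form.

¬(a ∨ ¬b ∨ ¬c) ∨ ¬b ∨ ¬¬c
≡ (¬a ∧ ¬¬b ∧ ¬¬c) ∨ ¬b ∨ ¬¬c   [De Morgan]
≡ (¬a ∧ b ∧ ¬¬c) ∨ ¬b ∨ ¬¬c   [double negation]
≡ (¬a ∧ b ∧ c) ∨ ¬b ∨ ¬¬c   [double negation]
≡ (¬a ∧ b ∧ c) ∨ ¬b ∨ c   [double negation]
≡ (¬a ∨ ¬b ∨ c) ∧ (b ∨ ¬b ∨ c) ∧ (c ∨ ¬b ∨ c)   [distribute ∨ over ∧]
≡ c ∨ ¬b   [simplify]

c ∨ ¬b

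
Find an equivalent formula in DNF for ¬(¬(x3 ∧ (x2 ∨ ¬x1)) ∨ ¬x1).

x3 ∧ x2 ∧ x1

¬(¬(x3 ∧ (x2 ∨ ¬x1)) ∨ ¬x1)
≡ ¬¬(x3 ∧ (x2 ∨ ¬x1)) ∧ ¬¬x1
≡ x3 ∧ (x2 ∨ ¬x1) ∧ ¬¬x1
≡ x3 ∧ (x2 ∨ ¬x1) ∧ x1
≡ (x3 ∧ x2 ∧ x1) ∨ (x3 ∧ ¬x1 ∧ x1)
≡ x3 ∧ x2 ∧ x1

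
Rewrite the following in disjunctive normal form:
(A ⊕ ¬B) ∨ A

(A ⊕ ¬B) ∨ A
= (A ∧ ¬¬B) ∨ (¬A ∧ ¬B) ∨ A   — expand ⊕
= (A ∧ B) ∨ (¬A ∧ ¬B) ∨ A   — double negation
= (¬A ∧ ¬B) ∨ A   — simplify

(¬A ∧ ¬B) ∨ A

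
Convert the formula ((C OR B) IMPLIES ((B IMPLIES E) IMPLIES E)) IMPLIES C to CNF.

((C OR B) IMPLIES ((B IMPLIES E) IMPLIES E)) IMPLIES C
≡ NOT ((C OR B) IMPLIES ((B IMPLIES E) IMPLIES E)) OR C   [eliminate IMPLIES]
≡ NOT (NOT (C OR B) OR ((B IMPLIES E) IMPLIES E)) OR C   [eliminate IMPLIES]
≡ NOT (NOT (C OR B) OR NOT (B IMPLIES E) OR E) OR C   [eliminate IMPLIES]
≡ NOT (NOT (C OR B) OR NOT (NOT B OR E) OR E) OR C   [eliminate IMPLIES]
≡ (NOT NOT (C OR B) AND NOT NOT (NOT B OR E) AND NOT E) OR C   [De Morgan]
≡ ((C OR B) AND NOT NOT (NOT B OR E) AND NOT E) OR C   [double negation]
≡ ((C OR B) AND (NOT B OR E) AND NOT E) OR C   [double negation]
≡ (C OR B OR C) AND (NOT B OR E OR C) AND (NOT E OR C)   [distribute OR over AND]
≡ (C OR B) AND (NOT B OR E OR C) AND (NOT E OR C)   [simplify]

(C OR B) AND (NOT B OR E OR C) AND (NOT E OR C)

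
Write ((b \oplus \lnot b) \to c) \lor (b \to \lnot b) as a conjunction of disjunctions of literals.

\lnot b \lor c

((b \oplus \lnot b) \to c) \lor (b \to \lnot b)
= \lnot (b \oplus \lnot b) \lor c \lor (b \to \lnot b)   [eliminate \to]
= \lnot ((b \lor \lnot b) \land \lnot (b \land \lnot b)) \lor c \lor (b \to \lnot b)   [expand \oplus]
= \lnot ((b \lor \lnot b) \land \lnot (b \land \lnot b)) \lor c \lor \lnot b \lor \lnot b   [eliminate \to]
= \lnot (b \lor \lnot b) \lor \lnot \lnot (b \land \lnot b) \lor c \lor \lnot b \lor \lnot b   [De Morgan]
= (\lnot b \land \lnot \lnot b) \lor \lnot \lnot (b \land \lnot b) \lor c \lor \lnot b \lor \lnot b   [De Morgan]
= (\lnot b \land b) \lor \lnot \lnot (b \land \lnot b) \lor c \lor \lnot b \lor \lnot b   [double negation]
= (\lnot b \land b) \lor (b \land \lnot b) \lor c \lor \lnot b \lor \lnot b   [double negation]
= (\lnot b \lor b \lor c \lor \lnot b \lor \lnot b) \land (\lnot b \lor \lnot b \lor c \lor \lnot b \lor \lnot b) \land (b \lor b \lor c \lor \lnot b \lor \lnot b) \land (b \lor \lnot b \lor c \lor \lnot b \lor \lnot b)   [distribute \lor over \land]
= \lnot b \lor c   [simplify]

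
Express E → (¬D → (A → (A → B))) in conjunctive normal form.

¬E ∨ D ∨ ¬A ∨ B

E → (¬D → (A → (A → B)))
≡ ¬E ∨ (¬D → (A → (A → B)))   (eliminate →)
≡ ¬E ∨ ¬¬D ∨ (A → (A → B))   (eliminate →)
≡ ¬E ∨ ¬¬D ∨ ¬A ∨ (A → B)   (eliminate →)
≡ ¬E ∨ ¬¬D ∨ ¬A ∨ ¬A ∨ B   (eliminate →)
≡ ¬E ∨ D ∨ ¬A ∨ ¬A ∨ B   (double negation)
≡ ¬E ∨ D ∨ ¬A ∨ B   (simplify)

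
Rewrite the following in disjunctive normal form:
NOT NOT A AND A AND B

A AND B

NOT NOT A AND A AND B
≡ A AND A AND B
≡ A AND B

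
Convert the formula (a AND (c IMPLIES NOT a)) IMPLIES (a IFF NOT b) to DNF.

(a AND (c IMPLIES NOT a)) IMPLIES (a IFF NOT b)
≡ NOT (a AND (c IMPLIES NOT a)) OR (a IFF NOT b)   (eliminate IMPLIES)
≡ NOT (a AND (NOT c OR NOT a)) OR (a IFF NOT b)   (eliminate IMPLIES)
≡ NOT (a AND (NOT c OR NOT a)) OR ((a IMPLIES NOT b) AND (NOT b IMPLIES a))   (eliminate IFF)
≡ NOT (a AND (NOT c OR NOT a)) OR ((NOT a OR NOT b) AND (NOT b IMPLIES a))   (eliminate IMPLIES)
≡ NOT (a AND (NOT c OR NOT a)) OR ((NOT a OR NOT b) AND (NOT NOT b OR a))   (eliminate IMPLIES)
≡ NOT a OR NOT (NOT c OR NOT a) OR ((NOT a OR NOT b) AND (NOT NOT b OR a))   (De Morgan)
≡ NOT a OR (NOT NOT c AND NOT NOT a) OR ((NOT a OR NOT b) AND (NOT NOT b OR a))   (De Morgan)
≡ NOT a OR (c AND NOT NOT a) OR ((NOT a OR NOT b) AND (NOT NOT b OR a))   (double negation)
≡ NOT a OR (c AND a) OR ((NOT a OR NOT b) AND (NOT NOT b OR a))   (double negation)
≡ NOT a OR (c AND a) OR ((NOT a OR NOT b) AND (b OR a))   (double negation)
≡ NOT a OR (c AND a) OR (NOT a AND b) OR (NOT a AND a) OR (NOT b AND b) OR (NOT b AND a)   (distribute AND over OR)
≡ NOT a OR (c AND a) OR (NOT b AND a)   (simplify)

NOT a OR (c AND a) OR (NOT b AND a)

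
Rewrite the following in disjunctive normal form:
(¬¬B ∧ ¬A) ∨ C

(¬¬B ∧ ¬A) ∨ C
≡ (B ∧ ¬A) ∨ C   [double negation]

(B ∧ ¬A) ∨ C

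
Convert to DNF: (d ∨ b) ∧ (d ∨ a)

(d ∨ b) ∧ (d ∨ a)
⇔ (d ∧ d) ∨ (d ∧ a) ∨ (b ∧ d) ∨ (b ∧ a)   — distribute ∧ over ∨
⇔ d ∨ (b ∧ a)   — simplify

d ∨ (b ∧ a)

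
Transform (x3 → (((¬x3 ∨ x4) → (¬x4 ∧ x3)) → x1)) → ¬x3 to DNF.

(x3 ∧ ¬x4 ∧ ¬x1) ∨ ¬x3

(x3 → (((¬x3 ∨ x4) → (¬x4 ∧ x3)) → x1)) → ¬x3
≡ ¬(x3 → (((¬x3 ∨ x4) → (¬x4 ∧ x3)) → x1)) ∨ ¬x3   (eliminate →)
≡ ¬(¬x3 ∨ (((¬x3 ∨ x4) → (¬x4 ∧ x3)) → x1)) ∨ ¬x3   (eliminate →)
≡ ¬(¬x3 ∨ ¬((¬x3 ∨ x4) → (¬x4 ∧ x3)) ∨ x1) ∨ ¬x3   (eliminate →)
≡ ¬(¬x3 ∨ ¬(¬(¬x3 ∨ x4) ∨ (¬x4 ∧ x3)) ∨ x1) ∨ ¬x3   (eliminate →)
≡ (¬¬x3 ∧ ¬¬(¬(¬x3 ∨ x4) ∨ (¬x4 ∧ x3)) ∧ ¬x1) ∨ ¬x3   (De Morgan)
≡ (x3 ∧ ¬¬(¬(¬x3 ∨ x4) ∨ (¬x4 ∧ x3)) ∧ ¬x1) ∨ ¬x3   (double negation)
≡ (x3 ∧ (¬(¬x3 ∨ x4) ∨ (¬x4 ∧ x3)) ∧ ¬x1) ∨ ¬x3   (double negation)
≡ (x3 ∧ ((¬¬x3 ∧ ¬x4) ∨ (¬x4 ∧ x3)) ∧ ¬x1) ∨ ¬x3   (De Morgan)
≡ (x3 ∧ ((x3 ∧ ¬x4) ∨ (¬x4 ∧ x3)) ∧ ¬x1) ∨ ¬x3   (double negation)
≡ (x3 ∧ x3 ∧ ¬x4 ∧ ¬x1) ∨ (x3 ∧ ¬x4 ∧ x3 ∧ ¬x1) ∨ ¬x3   (distribute ∧ over ∨)
≡ (x3 ∧ ¬x4 ∧ ¬x1) ∨ ¬x3   (simplify)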